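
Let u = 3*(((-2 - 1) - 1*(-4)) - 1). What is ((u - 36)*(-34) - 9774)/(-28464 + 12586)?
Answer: 4275/7939 ≈ 0.53848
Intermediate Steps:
u = 0 (u = 3*((-3 + 4) - 1) = 3*(1 - 1) = 3*0 = 0)
((u - 36)*(-34) - 9774)/(-28464 + 12586) = ((0 - 36)*(-34) - 9774)/(-28464 + 12586) = (-36*(-34) - 9774)/(-15878) = (1224 - 9774)*(-1/15878) = -8550*(-1/15878) = 4275/7939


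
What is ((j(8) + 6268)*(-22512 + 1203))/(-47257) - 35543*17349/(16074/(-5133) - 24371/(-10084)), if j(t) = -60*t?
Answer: 71825853743066018664/83248545541 ≈ 8.6279e+8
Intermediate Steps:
((j(8) + 6268)*(-22512 + 1203))/(-47257) - 35543*17349/(16074/(-5133) - 24371/(-10084)) = ((-60*8 + 6268)*(-22512 + 1203))/(-47257) - 35543*17349/(16074/(-5133) - 24371/(-10084)) = ((-480 + 6268)*(-21309))*(-1/47257) - 35543*17349/(16074*(-1/5133) - 24371*(-1/10084)) = (5788*(-21309))*(-1/47257) - 35543*17349/(-5358/1711 + 24371/10084) = -123336492*(-1/47257) - 35543/((-12331291/17253724*1/17349)) = 123336492/47257 - 35543/(-12331291/299334857676) = 123336492/47257 - 35543*(-299334857676/12331291) = 123336492/47257 + 10639258846378068/12331291 = 71825853743066018664/83248545541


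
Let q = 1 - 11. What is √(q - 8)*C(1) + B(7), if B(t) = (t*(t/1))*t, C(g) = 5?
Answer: 343 + 15*I*√2 ≈ 343.0 + 21.213*I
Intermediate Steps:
q = -10
B(t) = t³ (B(t) = (t*(t*1))*t = (t*t)*t = t²*t = t³)
√(q - 8)*C(1) + B(7) = √(-10 - 8)*5 + 7³ = √(-18)*5 + 343 = (3*I*√2)*5 + 343 = 15*I*√2 + 343 = 343 + 15*I*√2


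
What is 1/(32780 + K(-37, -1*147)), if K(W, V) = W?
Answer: 1/32743 ≈ 3.0541e-5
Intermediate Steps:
1/(32780 + K(-37, -1*147)) = 1/(32780 - 37) = 1/32743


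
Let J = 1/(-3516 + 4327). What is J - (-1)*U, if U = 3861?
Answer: 3131272/811 ≈ 3861.0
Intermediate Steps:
J = 1/811 ≈ 0.0012330
J - (-1)*U = 1/811 - (-1)*3861 = 1/811 - 1*(-3861) = 1/811 + 3861 = 3131272/811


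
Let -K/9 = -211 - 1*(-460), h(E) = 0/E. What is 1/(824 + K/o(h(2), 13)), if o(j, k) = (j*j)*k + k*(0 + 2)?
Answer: 26/19183 ≈ 0.0013554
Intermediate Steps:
h(E) = 0
K = -2241 (K = -9*(-211 - 1*(-460)) = -9*(-211 + 460) = -9*249 = -2241)
o(j, k) = 2*k + k*j² (o(j, k) = j²*k + k*2 = k*j² + 2*k = 2*k + k*j²)
1/(824 + K/o(h(2), 13)) = 1/(824 - 2241*1/(13*(2 + 0²))) = 1/(824 - 2241*1/(13*(2 + 0))) = 1/(824 - 2241/(13*2)) = 1/(824 - 2241/26) = 1/(19183/26) = 26/19183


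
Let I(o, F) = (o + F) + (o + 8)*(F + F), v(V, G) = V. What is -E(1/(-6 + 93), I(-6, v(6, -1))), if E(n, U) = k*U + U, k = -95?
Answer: 2256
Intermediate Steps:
I(o, F) = F + o + 2*F*(8 + o) (I(o, F) = (F + o) + (8 + o)*(2*F) = (F + o) + 2*F*(8 + o) = F + o + 2*F*(8 + o))
E(n, U) = -94*U (E(n, U) = -95*U + U = -94*U)
-E(1/(-6 + 93), I(-6, v(6, -1))) = -(-94)*(-6 + 17*6 + 2*6*(-6)) = -(-94)*(-6 + 102 - 72) = -(-94)*24 = -1*(-2256) = 2256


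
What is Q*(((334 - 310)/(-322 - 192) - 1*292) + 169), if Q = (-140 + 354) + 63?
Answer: -8759571/257 ≈ -34084.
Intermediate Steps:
Q = 277 (Q = 214 + 63 = 277)
Q*(((334 - 310)/(-322 - 192) - 1*292) + 169) = 277*(((334 - 310)/(-322 - 192) - 1*292) + 169) = 277*((24/(-514) - 292) + 169) = 277*((24*(-1/514) - 292) + 169) = 277*((-12/257 - 292) + 169) = 277*(-75056/257 + 169) = 277*(-31623/257) = -8759571/257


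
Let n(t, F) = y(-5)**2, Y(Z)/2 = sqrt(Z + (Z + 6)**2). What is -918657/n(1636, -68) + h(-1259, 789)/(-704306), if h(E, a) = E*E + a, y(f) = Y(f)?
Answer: 323495131561/5634448 ≈ 57414.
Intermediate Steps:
Y(Z) = 2*sqrt(Z + (6 + Z)**2) (Y(Z) = 2*sqrt(Z + (Z + 6)**2) = 2*sqrt(Z + (6 + Z)**2))
y(f) = 2*sqrt(f + (6 + f)**2)
h(E, a) = a + E**2 (h(E, a) = E**2 + a = a + E**2)
n(t, F) = -16 (n(t, F) = (2*sqrt(-5 + (6 - 5)**2))**2 = (2*sqrt(-5 + 1**2))**2 = (2*sqrt(-5 + 1))**2 = (2*sqrt(-4))**2 = (2*(2*I))**2 = (4*I)**2 = -16)
-918657/n(1636, -68) + h(-1259, 789)/(-704306) = -918657/(-16) + (789 + (-1259)**2)/(-704306) = -918657*(-1/16) + (789 + 1585081)*(-1/704306) = 918657/16 + 1585870*(-1/704306) = 918657/16 - 792935/352153 = 323495131561/5634448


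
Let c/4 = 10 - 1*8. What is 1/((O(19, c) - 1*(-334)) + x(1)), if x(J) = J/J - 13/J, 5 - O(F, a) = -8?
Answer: 1/335 ≈ 0.0029851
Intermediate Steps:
c = 8 (c = 4*(10 - 1*8) = 4*(10 - 8) = 4*2 = 8)
O(F, a) = 13 (O(F, a) = 5 - 1*(-8) = 5 + 8 = 13)
x(J) = 1 - 13/J
1/((O(19, c) - 1*(-334)) + x(1)) = 1/((13 - 1*(-334)) + (-13 + 1)/1) = 1/((13 + 334) + 1*(-12)) = 1/(347 - 12) = 1/335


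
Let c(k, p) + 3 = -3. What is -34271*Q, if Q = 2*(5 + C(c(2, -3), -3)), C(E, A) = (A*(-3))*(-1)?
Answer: 274168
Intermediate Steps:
c(k, p) = -6 (c(k, p) = -3 - 3 = -6)
C(E, A) = 3*A (C(E, A) = -3*A*(-1) = 3*A)
Q = -8 (Q = 2*(5 + 3*(-3)) = 2*(5 - 9) = 2*(-4) = -8)
-34271*Q = -34271*(-8) = 274168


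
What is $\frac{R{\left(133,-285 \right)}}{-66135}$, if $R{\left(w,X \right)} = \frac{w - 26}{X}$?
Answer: $\frac{107}{18848475} \approx 5.6769 \cdot 10^{-6}$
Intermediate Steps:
$R{\left(w,X \right)} = \frac{-26 + w}{X}$ ($R{\left(w,X \right)} = \frac{w - 26}{X} = \frac{-26 + w}{X}$)
$\frac{R{\left(133,-285 \right)}}{-66135} = \frac{\frac{1}{-285} \left(-26 + 133\right)}{-66135} = \left(- \frac{1}{285}\right) 107 \left(- \frac{1}{66135}\right) = \left(- \frac{107}{285}\right) \left(- \frac{1}{66135}\right) = \frac{107}{18848475}$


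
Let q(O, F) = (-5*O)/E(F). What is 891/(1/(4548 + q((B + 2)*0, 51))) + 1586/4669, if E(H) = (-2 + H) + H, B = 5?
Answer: 18920040878/4669 ≈ 4.0523e+6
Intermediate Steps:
E(H) = -2 + 2*H
q(O, F) = -5*O/(-2 + 2*F) (q(O, F) = (-5*O)/(-2 + 2*F) = -5*O/(-2 + 2*F))
891/(1/(4548 + q((B + 2)*0, 51))) + 1586/4669 = 891/(1/(4548 - 5*(5 + 2)*0/(-2 + 2*51))) + 1586/4669 = 891/(1/(4548 - 5*7*0/(-2 + 102))) + 1586*(1/4669) = 891/(1/(4548 - 5*0/100)) + 1586/4669 = 891/(1/(4548 - 5*0*1/100)) + 1586/4669 = 891/(1/(4548 + 0)) + 1586/4669 = 891/(1/4548) + 1586/4669 = 891*4548 + 1586/4669 = 4052268 + 1586/4669 = 18920040878/4669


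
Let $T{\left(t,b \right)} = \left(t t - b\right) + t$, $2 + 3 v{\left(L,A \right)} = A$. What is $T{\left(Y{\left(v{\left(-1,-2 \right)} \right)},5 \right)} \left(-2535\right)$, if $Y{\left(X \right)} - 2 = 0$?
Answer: $-2535$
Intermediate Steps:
$v{\left(L,A \right)} = - \frac{2}{3} + \frac{A}{3}$
$Y{\left(X \right)} = 2$ ($Y{\left(X \right)} = 2 + 0 = 2$)
$T{\left(t,b \right)} = t + t^{2} - b$ ($T{\left(t,b \right)} = \left(t^{2} - b\right) + t = t + t^{2} - b$)
$T{\left(Y{\left(v{\left(-1,-2 \right)} \right)},5 \right)} \left(-2535\right) = \left(2 + 2^{2} - 5\right) \left(-2535\right) = \left(2 + 4 - 5\right) \left(-2535\right) = 1 \left(-2535\right) = -2535$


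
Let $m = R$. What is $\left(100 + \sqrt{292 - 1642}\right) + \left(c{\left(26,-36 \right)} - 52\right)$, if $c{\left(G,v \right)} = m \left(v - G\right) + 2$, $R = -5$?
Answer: $360 + 15 i \sqrt{6} \approx 360.0 + 36.742 i$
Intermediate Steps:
$m = -5$
$c{\left(G,v \right)} = 2 - 5 v + 5 G$ ($c{\left(G,v \right)} = - 5 \left(v - G\right) + 2 = \left(- 5 v + 5 G\right) + 2 = 2 - 5 v + 5 G$)
$\left(100 + \sqrt{292 - 1642}\right) + \left(c{\left(26,-36 \right)} - 52\right) = \left(100 + \sqrt{292 - 1642}\right) + \left(\left(2 - -180 + 5 \cdot 26\right) - 52\right) = \left(100 + \sqrt{-1350}\right) + \left(\left(2 + 180 + 130\right) - 52\right) = \left(100 + 15 i \sqrt{6}\right) + \left(312 - 52\right) = \left(100 + 15 i \sqrt{6}\right) + 260 = 360 + 15 i \sqrt{6}$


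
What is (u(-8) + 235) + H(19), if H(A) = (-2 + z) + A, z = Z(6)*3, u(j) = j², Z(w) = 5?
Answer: 331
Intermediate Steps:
z = 15 (z = 5*3 = 15)
H(A) = 13 + A (H(A) = (-2 + 15) + A = 13 + A)
(u(-8) + 235) + H(19) = ((-8)² + 235) + (13 + 19) = (64 + 235) + 32 = 299 + 32 = 331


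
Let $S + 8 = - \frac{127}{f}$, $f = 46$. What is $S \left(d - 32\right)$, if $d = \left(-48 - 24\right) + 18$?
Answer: $\frac{21285}{23} \approx 925.43$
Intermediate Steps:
$d = -54$ ($d = -72 + 18 = -54$)
$S = - \frac{495}{46}$ ($S = -8 - \frac{127}{46} = - \frac{495}{46} \approx -10.761$)
$S \left(d - 32\right) = - \frac{495 \left(-54 - 32\right)}{46} = \left(- \frac{495}{46}\right) \left(-86\right) = \frac{21285}{23}$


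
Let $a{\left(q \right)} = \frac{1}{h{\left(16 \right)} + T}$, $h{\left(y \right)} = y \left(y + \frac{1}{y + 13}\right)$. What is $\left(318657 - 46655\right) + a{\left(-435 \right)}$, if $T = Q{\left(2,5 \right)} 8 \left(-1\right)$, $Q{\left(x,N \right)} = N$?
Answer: $\frac{1708172589}{6280} \approx 2.72 \cdot 10^{5}$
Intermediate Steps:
$T = -40$ ($T = 5 \cdot 8 \left(-1\right) = 40 \left(-1\right) = -40$)
$h{\left(y \right)} = y \left(y + \frac{1}{13 + y}\right)$
$a{\left(q \right)} = \frac{29}{6280}$ ($a{\left(q \right)} = \frac{1}{\frac{16 \left(1 + 16^{2} + 13 \cdot 16\right)}{13 + 16} - 40} = \frac{1}{\frac{16 \left(1 + 256 + 208\right)}{29} - 40} = \frac{1}{16 \cdot \frac{1}{29} \cdot 465 - 40} = \frac{1}{\frac{7440}{29} - 40} = \frac{1}{\frac{6280}{29}} = \frac{29}{6280}$)
$\left(318657 - 46655\right) + a{\left(-435 \right)} = \left(318657 - 46655\right) + \frac{29}{6280} = 272002 + \frac{29}{6280} = \frac{1708172589}{6280}$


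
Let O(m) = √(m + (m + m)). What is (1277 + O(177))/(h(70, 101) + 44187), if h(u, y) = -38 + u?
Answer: 1277/44219 + 3*√59/44219 ≈ 0.029400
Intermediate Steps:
O(m) = √3*√m (O(m) = √(m + 2*m) = √(3*m) = √3*√m)
(1277 + O(177))/(h(70, 101) + 44187) = (1277 + √3*√177)/((-38 + 70) + 44187) = (1277 + 3*√59)/(32 + 44187) = (1277 + 3*√59)/44219 = (1277 + 3*√59)*(1/44219) = 1277/44219 + 3*√59/44219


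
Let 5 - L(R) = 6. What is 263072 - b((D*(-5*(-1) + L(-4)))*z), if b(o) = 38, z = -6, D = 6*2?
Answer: 263034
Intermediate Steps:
D = 12
L(R) = -1 (L(R) = 5 - 1*6 = 5 - 6 = -1)
263072 - b((D*(-5*(-1) + L(-4)))*z) = 263072 - 1*38 = 263072 - 38 = 263034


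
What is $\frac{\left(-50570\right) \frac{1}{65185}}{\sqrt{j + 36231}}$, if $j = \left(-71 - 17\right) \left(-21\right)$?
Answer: $- \frac{10114 \sqrt{4231}}{165478641} \approx -0.0039756$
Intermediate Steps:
$j = 1848$ ($j = \left(-88\right) \left(-21\right) = 1848$)
$\frac{\left(-50570\right) \frac{1}{65185}}{\sqrt{j + 36231}} = \frac{\left(-50570\right) \frac{1}{65185}}{\sqrt{1848 + 36231}} = \frac{\left(-50570\right) \frac{1}{65185}}{\sqrt{38079}} = - \frac{10114}{13037 \cdot 3 \sqrt{4231}} = - \frac{10114 \frac{\sqrt{4231}}{12693}}{13037} = - \frac{10114 \sqrt{4231}}{165478641}$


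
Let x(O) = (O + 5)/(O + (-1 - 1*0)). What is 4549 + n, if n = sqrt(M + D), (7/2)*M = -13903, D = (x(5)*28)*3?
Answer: 4549 + 4*I*sqrt(11522)/7 ≈ 4549.0 + 61.337*I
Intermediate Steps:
x(O) = (5 + O)/(-1 + O) (x(O) = (5 + O)/(O + (-1 + 0)) = (5 + O)/(O - 1) = (5 + O)/(-1 + O))
D = 210 (D = (((5 + 5)/(-1 + 5))*28)*3 = ((10/4)*28)*3 = (((1/4)*10)*28)*3 = ((5/2)*28)*3 = 70*3 = 210)
M = -27806/7 (M = (2/7)*(-13903) = -27806/7 ≈ -3972.3)
n = 4*I*sqrt(11522)/7 (n = sqrt(-27806/7 + 210) = sqrt(-26336/7) = 4*I*sqrt(11522)/7 ≈ 61.337*I)
4549 + n = 4549 + 4*I*sqrt(11522)/7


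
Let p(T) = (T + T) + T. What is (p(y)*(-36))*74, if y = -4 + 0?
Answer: 31968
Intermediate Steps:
y = -4
p(T) = 3*T (p(T) = 2*T + T = 3*T)
(p(y)*(-36))*74 = ((3*(-4))*(-36))*74 = -12*(-36)*74 = 432*74 = 31968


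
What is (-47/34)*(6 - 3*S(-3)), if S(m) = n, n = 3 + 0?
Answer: 141/34 ≈ 4.1471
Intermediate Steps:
n = 3
S(m) = 3
(-47/34)*(6 - 3*S(-3)) = (-47/34)*(6 - 3*3) = (-47/34)*(6 - 9) = -1*47/34*(-3) = -47/34*(-3) = 141/34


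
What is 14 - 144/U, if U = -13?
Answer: 326/13 ≈ 25.077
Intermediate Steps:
14 - 144/U = 14 - 144/(-13) = 14 - 144*(-1)/13 = 14 - 12*(-12/13) = 14 + 144/13 = 326/13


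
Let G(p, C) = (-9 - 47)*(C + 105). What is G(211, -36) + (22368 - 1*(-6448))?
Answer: 24952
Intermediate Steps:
G(p, C) = -5880 - 56*C (G(p, C) = -56*(105 + C) = -5880 - 56*C)
G(211, -36) + (22368 - 1*(-6448)) = (-5880 - 56*(-36)) + (22368 - 1*(-6448)) = (-5880 + 2016) + (22368 + 6448) = -3864 + 28816 = 24952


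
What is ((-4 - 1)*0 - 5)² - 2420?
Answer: -2395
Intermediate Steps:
((-4 - 1)*0 - 5)² - 2420 = (-5*0 - 5)² - 2420 = (0 - 5)² - 2420 = (-5)² - 2420 = 25 - 2420 = -2395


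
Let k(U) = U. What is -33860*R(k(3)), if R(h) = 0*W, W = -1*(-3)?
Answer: 0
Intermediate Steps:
W = 3
R(h) = 0 (R(h) = 0*3 = 0)
-33860*R(k(3)) = -33860*0 = 0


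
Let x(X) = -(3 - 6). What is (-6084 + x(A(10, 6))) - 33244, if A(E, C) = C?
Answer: -39325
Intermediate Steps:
x(X) = 3 (x(X) = -1*(-3) = 3)
(-6084 + x(A(10, 6))) - 33244 = (-6084 + 3) - 33244 = -6081 - 33244 = -39325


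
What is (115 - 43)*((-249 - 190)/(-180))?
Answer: 878/5 ≈ 175.60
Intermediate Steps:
(115 - 43)*((-249 - 190)/(-180)) = 72*(-439*(-1/180)) = 72*(439/180) = 878/5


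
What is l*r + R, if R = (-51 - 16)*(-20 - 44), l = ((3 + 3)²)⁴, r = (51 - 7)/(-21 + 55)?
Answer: 37024448/17 ≈ 2.1779e+6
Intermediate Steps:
r = 22/17 (r = 44/34 = 44*(1/34) = 22/17 ≈ 1.2941)
l = 1679616 (l = (6²)⁴ = 36⁴ = 1679616)
R = 4288 (R = -67*(-64) = 4288)
l*r + R = 1679616*(22/17) + 4288 = 36951552/17 + 4288 = 37024448/17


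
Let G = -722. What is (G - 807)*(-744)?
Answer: 1137576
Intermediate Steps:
(G - 807)*(-744) = (-722 - 807)*(-744) = -1529*(-744) = 1137576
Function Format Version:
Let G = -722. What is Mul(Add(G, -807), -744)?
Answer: 1137576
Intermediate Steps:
Mul(Add(G, -807), -744) = Mul(Add(-722, -807), -744) = Mul(-1529, -744) = 1137576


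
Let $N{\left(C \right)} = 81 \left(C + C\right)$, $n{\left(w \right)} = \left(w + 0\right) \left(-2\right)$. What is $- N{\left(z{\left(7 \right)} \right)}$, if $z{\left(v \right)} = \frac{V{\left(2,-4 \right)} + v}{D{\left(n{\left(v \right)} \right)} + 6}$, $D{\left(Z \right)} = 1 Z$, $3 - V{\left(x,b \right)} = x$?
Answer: $162$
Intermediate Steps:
$V{\left(x,b \right)} = 3 - x$
$n{\left(w \right)} = - 2 w$ ($n{\left(w \right)} = w \left(-2\right) = - 2 w$)
$D{\left(Z \right)} = Z$
$z{\left(v \right)} = \frac{1 + v}{6 - 2 v}$ ($z{\left(v \right)} = \frac{\left(3 - 2\right) + v}{- 2 v + 6} = \frac{\left(3 - 2\right) + v}{6 - 2 v} = \frac{1 + v}{6 - 2 v}$)
$N{\left(C \right)} = 162 C$ ($N{\left(C \right)} = 81 \cdot 2 C = 162 C$)
$- N{\left(z{\left(7 \right)} \right)} = - 162 \frac{-1 - 7}{2 \left(-3 + 7\right)} = - 162 \frac{-1 - 7}{2 \cdot 4} = - 162 \cdot \frac{1}{2} \cdot \frac{1}{4} \left(-8\right) = - 162 \left(-1\right) = \left(-1\right) \left(-162\right) = 162$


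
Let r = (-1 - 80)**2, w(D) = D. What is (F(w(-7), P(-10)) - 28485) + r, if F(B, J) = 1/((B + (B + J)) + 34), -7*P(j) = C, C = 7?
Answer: -416555/19 ≈ -21924.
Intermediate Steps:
P(j) = -1 (P(j) = -1/7*7 = -1)
F(B, J) = 1/(34 + J + 2*B) (F(B, J) = 1/((J + 2*B) + 34) = 1/(34 + J + 2*B))
r = 6561 (r = (-81)**2 = 6561)
(F(w(-7), P(-10)) - 28485) + r = (1/(34 - 1 + 2*(-7)) - 28485) + 6561 = (1/(34 - 1 - 14) - 28485) + 6561 = (1/19 - 28485) + 6561 = -541214/19 + 6561 = -416555/19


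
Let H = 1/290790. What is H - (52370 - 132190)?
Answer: 23210857801/290790 ≈ 79820.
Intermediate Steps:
H = 1/290790 ≈ 3.4389e-6
H - (52370 - 132190) = 1/290790 - (52370 - 132190) = 1/290790 - 1*(-79820) = 1/290790 + 79820 = 23210857801/290790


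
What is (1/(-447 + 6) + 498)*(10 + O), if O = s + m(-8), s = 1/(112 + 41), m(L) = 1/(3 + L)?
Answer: 1647566734/337365 ≈ 4883.6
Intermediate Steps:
s = 1/153 ≈ 0.0065359
O = -148/765 (O = 1/153 + 1/(3 - 8) = 1/153 + 1/(-5) = 1/153 - ⅕ = -148/765 ≈ -0.19346)
(1/(-447 + 6) + 498)*(10 + O) = (1/(-447 + 6) + 498)*(10 - 148/765) = (1/(-441) + 498)*(7502/765) = (-1/441 + 498)*(7502/765) = (219617/441)*(7502/765) = 1647566734/337365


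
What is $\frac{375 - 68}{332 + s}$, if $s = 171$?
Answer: $\frac{307}{503} \approx 0.61034$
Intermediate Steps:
$\frac{375 - 68}{332 + s} = \frac{375 - 68}{332 + 171} = \frac{307}{503}$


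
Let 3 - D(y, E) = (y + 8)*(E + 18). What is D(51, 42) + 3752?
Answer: 215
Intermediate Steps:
D(y, E) = 3 - (8 + y)*(18 + E) (D(y, E) = 3 - (y + 8)*(E + 18) = 3 - (8 + y)*(18 + E))
D(51, 42) + 3752 = (-141 - 18*51 - 8*42 - 1*42*51) + 3752 = (-141 - 918 - 336 - 2142) + 3752 = -3537 + 3752 = 215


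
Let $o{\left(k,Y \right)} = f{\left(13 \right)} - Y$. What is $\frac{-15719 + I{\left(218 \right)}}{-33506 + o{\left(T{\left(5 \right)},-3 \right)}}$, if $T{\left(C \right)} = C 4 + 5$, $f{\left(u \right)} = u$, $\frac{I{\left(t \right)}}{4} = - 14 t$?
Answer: $\frac{27927}{33490} \approx 0.83389$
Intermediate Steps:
$I{\left(t \right)} = - 56 t$ ($I{\left(t \right)} = 4 \left(- 14 t\right) = - 56 t$)
$T{\left(C \right)} = 5 + 4 C$ ($T{\left(C \right)} = 4 C + 5 = 5 + 4 C$)
$o{\left(k,Y \right)} = 13 - Y$
$\frac{-15719 + I{\left(218 \right)}}{-33506 + o{\left(T{\left(5 \right)},-3 \right)}} = \frac{-15719 - 12208}{-33506 + \left(13 - -3\right)} = \frac{-15719 - 12208}{-33506 + \left(13 + 3\right)} = - \frac{27927}{-33506 + 16} = - \frac{27927}{-33490} = \left(-27927\right) \left(- \frac{1}{33490}\right) = \frac{27927}{33490}$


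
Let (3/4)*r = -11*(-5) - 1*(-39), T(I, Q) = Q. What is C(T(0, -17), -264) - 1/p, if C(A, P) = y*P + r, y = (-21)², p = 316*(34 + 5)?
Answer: -477754923/4108 ≈ -1.1630e+5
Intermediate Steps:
p = 12324 (p = 316*39 = 12324)
r = 376/3 (r = 4*(-11*(-5) - 1*(-39))/3 = 4*(55 + 39)/3 = (4/3)*94 = 376/3 ≈ 125.33)
y = 441
C(A, P) = 376/3 + 441*P (C(A, P) = 441*P + 376/3 = 376/3 + 441*P)
C(T(0, -17), -264) - 1/p = (376/3 + 441*(-264)) - 1/12324 = (376/3 - 116424) - 1*1/12324 = -348896/3 - 1/12324 = -477754923/4108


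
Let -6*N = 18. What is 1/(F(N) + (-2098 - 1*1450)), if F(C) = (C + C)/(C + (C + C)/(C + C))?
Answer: -1/3545 ≈ -0.00028209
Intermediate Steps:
N = -3 (N = -⅙*18 = -3)
F(C) = 2*C/(1 + C) (F(C) = (2*C)/(C + (2*C)/((2*C))) = (2*C)/(C + (2*C)*(1/(2*C))) = (2*C)/(C + 1) = (2*C)/(1 + C) = 2*C/(1 + C))
1/(F(N) + (-2098 - 1*1450)) = 1/(2*(-3)/(1 - 3) + (-2098 - 1*1450)) = 1/(2*(-3)/(-2) + (-2098 - 1450)) = 1/(2*(-3)*(-½) - 3548) = 1/(3 - 3548) = 1/(-3545) = -1/3545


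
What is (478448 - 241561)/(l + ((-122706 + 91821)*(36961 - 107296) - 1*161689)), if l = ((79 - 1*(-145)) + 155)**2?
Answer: 236887/2172278427 ≈ 0.00010905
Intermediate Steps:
l = 143641 (l = ((79 + 145) + 155)**2 = (224 + 155)**2 = 379**2 = 143641)
(478448 - 241561)/(l + ((-122706 + 91821)*(36961 - 107296) - 1*161689)) = (478448 - 241561)/(143641 + ((-122706 + 91821)*(36961 - 107296) - 1*161689)) = 236887/(143641 + (-30885*(-70335) - 161689)) = 236887/(143641 + (2172296475 - 161689)) = 236887/(143641 + 2172134786) = 236887/2172278427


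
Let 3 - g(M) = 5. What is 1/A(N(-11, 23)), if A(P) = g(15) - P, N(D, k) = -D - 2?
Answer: -1/11 ≈ -0.090909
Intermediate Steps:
g(M) = -2 (g(M) = 3 - 1*5 = 3 - 5 = -2)
N(D, k) = -2 - D
A(P) = -2 - P
1/A(N(-11, 23)) = 1/(-2 - (-2 - 1*(-11))) = 1/(-2 - (-2 + 11)) = 1/(-2 - 1*9) = 1/(-2 - 9) = 1/(-11) = -1/11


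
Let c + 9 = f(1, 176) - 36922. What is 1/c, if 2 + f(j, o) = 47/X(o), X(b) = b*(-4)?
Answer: -704/26000879 ≈ -2.7076e-5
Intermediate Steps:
X(b) = -4*b
f(j, o) = -2 - 47/(4*o) (f(j, o) = -2 + 47/((-4*o)) = -2 + 47*(-1/(4*o)) = -2 - 47/(4*o))
c = -26000879/704 (c = -9 + ((-2 - 47/4/176) - 36922) = -9 + ((-2 - 47/4*1/176) - 36922) = -9 + ((-2 - 47/704) - 36922) = -9 + (-1455/704 - 36922) = -9 - 25994543/704 = -26000879/704 ≈ -36933.)
1/c = 1/(-26000879/704) = -704/26000879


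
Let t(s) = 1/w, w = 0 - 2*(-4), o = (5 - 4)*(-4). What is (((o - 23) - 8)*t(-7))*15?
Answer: -525/8 ≈ -65.625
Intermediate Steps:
o = -4 (o = 1*(-4) = -4)
w = 8 (w = 0 - 1*(-8) = 0 + 8 = 8)
t(s) = 1/8
(((o - 23) - 8)*t(-7))*15 = (((-4 - 23) - 8)*(1/8))*15 = ((-27 - 8)*(1/8))*15 = -35*1/8*15 = -35/8*15 = -525/8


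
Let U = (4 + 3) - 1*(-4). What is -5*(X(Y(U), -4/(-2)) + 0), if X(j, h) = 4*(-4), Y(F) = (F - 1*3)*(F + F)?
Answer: 80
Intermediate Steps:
U = 11 (U = 7 + 4 = 11)
Y(F) = 2*F*(-3 + F) (Y(F) = (F - 3)*(2*F) = (-3 + F)*(2*F) = 2*F*(-3 + F))
X(j, h) = -16
-5*(X(Y(U), -4/(-2)) + 0) = -5*(-16 + 0) = -5*(-16) = 80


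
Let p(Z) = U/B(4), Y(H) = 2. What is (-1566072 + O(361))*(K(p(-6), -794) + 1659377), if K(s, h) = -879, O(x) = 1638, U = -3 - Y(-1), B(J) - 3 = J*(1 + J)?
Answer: -2594610660132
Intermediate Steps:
B(J) = 3 + J*(1 + J)
U = -5 (U = -3 - 1*2 = -3 - 2 = -5)
p(Z) = -5/23 (p(Z) = -5/(3 + 4 + 4²) = -5/(3 + 4 + 16) = -5/23)
(-1566072 + O(361))*(K(p(-6), -794) + 1659377) = (-1566072 + 1638)*(-879 + 1659377) = -1564434*1658498 = -2594610660132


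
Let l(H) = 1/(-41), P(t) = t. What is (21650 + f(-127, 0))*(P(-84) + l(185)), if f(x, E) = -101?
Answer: -74236305/41 ≈ -1.8106e+6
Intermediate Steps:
l(H) = -1/41
(21650 + f(-127, 0))*(P(-84) + l(185)) = (21650 - 101)*(-84 - 1/41) = 21549*(-3445/41) = -74236305/41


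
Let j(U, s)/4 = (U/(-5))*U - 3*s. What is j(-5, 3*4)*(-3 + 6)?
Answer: -492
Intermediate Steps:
j(U, s) = -12*s - 4*U²/5 (j(U, s) = 4*((U/(-5))*U - 3*s) = 4*((U*(-⅕))*U - 3*s) = 4*((-U/5)*U - 3*s) = 4*(-U²/5 - 3*s) = 4*(-3*s - U²/5) = -12*s - 4*U²/5)
j(-5, 3*4)*(-3 + 6) = (-36*4 - ⅘*(-5)²)*(-3 + 6) = (-12*12 - ⅘*25)*3 = (-144 - 20)*3 = -164*3 = -492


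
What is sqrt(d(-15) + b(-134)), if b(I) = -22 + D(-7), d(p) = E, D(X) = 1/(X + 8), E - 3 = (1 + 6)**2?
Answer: sqrt(31) ≈ 5.5678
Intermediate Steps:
E = 52 (E = 3 + (1 + 6)**2 = 3 + 7**2 = 3 + 49 = 52)
D(X) = 1/(8 + X)
d(p) = 52
b(I) = -21 (b(I) = -22 + 1/(8 - 7) = -22 + 1/1 = -22 + 1 = -21)
sqrt(d(-15) + b(-134)) = sqrt(52 - 21) = sqrt(31)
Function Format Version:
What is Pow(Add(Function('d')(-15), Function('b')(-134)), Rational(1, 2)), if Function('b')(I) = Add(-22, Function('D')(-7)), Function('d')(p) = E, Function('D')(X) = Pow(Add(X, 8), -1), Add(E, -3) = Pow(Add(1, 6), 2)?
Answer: Pow(31, Rational(1, 2)) ≈ 5.5678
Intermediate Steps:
E = 52 (E = Add(3, Pow(Add(1, 6), 2)) = Add(3, Pow(7, 2)) = Add(3, 49) = 52)
Function('D')(X) = Pow(Add(8, X), -1)
Function('d')(p) = 52
Function('b')(I) = -21 (Function('b')(I) = Add(-22, Pow(Add(8, -7), -1)) = Add(-22, Pow(1, -1)) = Add(-22, 1) = -21)
Pow(Add(Function('d')(-15), Function('b')(-134)), Rational(1, 2)) = Pow(Add(52, -21), Rational(1, 2)) = Pow(31, Rational(1, 2))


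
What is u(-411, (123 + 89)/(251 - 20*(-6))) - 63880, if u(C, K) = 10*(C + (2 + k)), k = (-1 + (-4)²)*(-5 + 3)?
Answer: -68270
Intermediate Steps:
k = -30 (k = (-1 + 16)*(-2) = 15*(-2) = -30)
u(C, K) = -280 + 10*C (u(C, K) = 10*(C + (2 - 30)) = 10*(C - 28) = 10*(-28 + C) = -280 + 10*C)
u(-411, (123 + 89)/(251 - 20*(-6))) - 63880 = (-280 + 10*(-411)) - 63880 = (-280 - 4110) - 63880 = -4390 - 63880 = -68270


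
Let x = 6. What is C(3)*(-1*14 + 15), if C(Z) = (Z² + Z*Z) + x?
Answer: 24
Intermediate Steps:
C(Z) = 6 + 2*Z² (C(Z) = (Z² + Z*Z) + 6 = (Z² + Z²) + 6 = 2*Z² + 6 = 6 + 2*Z²)
C(3)*(-1*14 + 15) = (6 + 2*3²)*(-1*14 + 15) = (6 + 2*9)*(-14 + 15) = (6 + 18)*1 = 24*1 = 24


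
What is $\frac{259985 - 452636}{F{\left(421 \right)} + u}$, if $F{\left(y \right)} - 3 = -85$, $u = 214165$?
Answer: $- \frac{64217}{71361} \approx -0.89989$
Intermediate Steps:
$F{\left(y \right)} = -82$ ($F{\left(y \right)} = 3 - 85 = -82$)
$\frac{259985 - 452636}{F{\left(421 \right)} + u} = \frac{259985 - 452636}{-82 + 214165} = - \frac{192651}{214083} = \left(-192651\right) \frac{1}{214083} = - \frac{64217}{71361}$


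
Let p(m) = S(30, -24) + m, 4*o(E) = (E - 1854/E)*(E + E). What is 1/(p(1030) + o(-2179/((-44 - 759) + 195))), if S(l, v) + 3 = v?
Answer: 739328/60936969 ≈ 0.012133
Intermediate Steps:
S(l, v) = -3 + v
o(E) = E*(E - 1854/E)/2 (o(E) = ((E - 1854/E)*(E + E))/4 = ((E - 1854/E)*(2*E))/4 = (2*E*(E - 1854/E))/4 = E*(E - 1854/E)/2)
p(m) = -27 + m (p(m) = (-3 - 24) + m = -27 + m)
1/(p(1030) + o(-2179/((-44 - 759) + 195))) = 1/((-27 + 1030) + (-927 + (-2179/((-44 - 759) + 195))**2/2)) = 1/(1003 + (-927 + (-2179/(-803 + 195))**2/2)) = 1/(1003 + (-927 + (-2179/(-608))**2/2)) = 1/(1003 + (-927 + (-2179*(-1/608))**2/2)) = 1/(1003 + (-927 + (2179/608)**2/2)) = 1/(1003 + (-927 + (1/2)*(4748041/369664))) = 1/(1003 + (-927 + 4748041/739328)) = 1/(1003 - 680609015/739328) = 1/(60936969/739328) = 739328/60936969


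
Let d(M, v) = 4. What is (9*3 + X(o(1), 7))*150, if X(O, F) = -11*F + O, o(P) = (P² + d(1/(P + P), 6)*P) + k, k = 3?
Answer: -6300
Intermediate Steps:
o(P) = 3 + P² + 4*P (o(P) = (P² + 4*P) + 3 = 3 + P² + 4*P)
X(O, F) = O - 11*F
(9*3 + X(o(1), 7))*150 = (9*3 + ((3 + 1² + 4*1) - 11*7))*150 = (27 + ((3 + 1 + 4) - 77))*150 = (27 + (8 - 77))*150 = (27 - 69)*150 = -42*150 = -6300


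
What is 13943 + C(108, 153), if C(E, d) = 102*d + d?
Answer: 29702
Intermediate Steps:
C(E, d) = 103*d
13943 + C(108, 153) = 13943 + 103*153 = 13943 + 15759 = 29702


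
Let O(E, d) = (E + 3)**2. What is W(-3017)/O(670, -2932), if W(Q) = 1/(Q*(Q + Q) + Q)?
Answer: 1/8244014822169 ≈ 1.2130e-13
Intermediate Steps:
O(E, d) = (3 + E)**2
W(Q) = 1/(Q + 2*Q**2) (W(Q) = 1/(Q*(2*Q) + Q) = 1/(2*Q**2 + Q) = 1/(Q + 2*Q**2))
W(-3017)/O(670, -2932) = (1/((-3017)*(1 + 2*(-3017))))/((3 + 670)**2) = (-1/(3017*(1 - 6034)))/(673**2) = -1/3017/(-6033)/452929 = -1/3017*(-1/6033)*(1/452929) = (1/18201561)*(1/452929) = 1/8244014822169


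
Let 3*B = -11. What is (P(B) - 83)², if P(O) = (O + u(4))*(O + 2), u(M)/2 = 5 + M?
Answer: 925444/81 ≈ 11425.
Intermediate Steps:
u(M) = 10 + 2*M (u(M) = 2*(5 + M) = 10 + 2*M)
B = -11/3 (B = (⅓)*(-11) = -11/3 ≈ -3.6667)
P(O) = (2 + O)*(18 + O) (P(O) = (O + (10 + 2*4))*(O + 2) = (O + (10 + 8))*(2 + O) = (O + 18)*(2 + O) = (18 + O)*(2 + O) = (2 + O)*(18 + O))
(P(B) - 83)² = ((36 + (-11/3)² + 20*(-11/3)) - 83)² = ((36 + 121/9 - 220/3) - 83)² = (-215/9 - 83)² = (-962/9)² = 925444/81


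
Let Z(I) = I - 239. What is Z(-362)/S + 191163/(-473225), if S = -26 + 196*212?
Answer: -8222642963/19651141350 ≈ -0.41843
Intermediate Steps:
Z(I) = -239 + I
S = 41526 (S = -26 + 41552 = 41526)
Z(-362)/S + 191163/(-473225) = (-239 - 362)/41526 + 191163/(-473225) = -601*1/41526 + 191163*(-1/473225) = -601/41526 - 191163/473225 = -8222642963/19651141350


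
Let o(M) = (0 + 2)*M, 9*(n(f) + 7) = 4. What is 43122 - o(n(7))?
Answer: 388216/9 ≈ 43135.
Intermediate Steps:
n(f) = -59/9 (n(f) = -7 + (⅑)*4 = -7 + 4/9 = -59/9)
o(M) = 2*M
43122 - o(n(7)) = 43122 - 2*(-59)/9 = 43122 - 1*(-118/9) = 43122 + 118/9 = 388216/9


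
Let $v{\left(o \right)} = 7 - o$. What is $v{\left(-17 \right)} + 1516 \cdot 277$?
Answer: $419956$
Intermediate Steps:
$v{\left(-17 \right)} + 1516 \cdot 277 = \left(7 - -17\right) + 1516 \cdot 277 = \left(7 + 17\right) + 419932 = 24 + 419932 = 419956$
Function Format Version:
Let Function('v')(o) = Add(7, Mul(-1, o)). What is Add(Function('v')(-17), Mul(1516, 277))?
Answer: 419956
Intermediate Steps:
Add(Function('v')(-17), Mul(1516, 277)) = Add(Add(7, Mul(-1, -17)), Mul(1516, 277)) = Add(Add(7, 17), 419932) = Add(24, 419932) = 419956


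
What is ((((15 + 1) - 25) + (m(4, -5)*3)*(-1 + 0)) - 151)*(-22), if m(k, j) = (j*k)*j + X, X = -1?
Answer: 10054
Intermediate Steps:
m(k, j) = -1 + k*j**2 (m(k, j) = (j*k)*j - 1 = k*j**2 - 1 = -1 + k*j**2)
((((15 + 1) - 25) + (m(4, -5)*3)*(-1 + 0)) - 151)*(-22) = ((((15 + 1) - 25) + ((-1 + 4*(-5)**2)*3)*(-1 + 0)) - 151)*(-22) = (((16 - 25) + ((-1 + 4*25)*3)*(-1)) - 151)*(-22) = ((-9 + ((-1 + 100)*3)*(-1)) - 151)*(-22) = ((-9 + (99*3)*(-1)) - 151)*(-22) = ((-9 + 297*(-1)) - 151)*(-22) = ((-9 - 297) - 151)*(-22) = (-306 - 151)*(-22) = -457*(-22) = 10054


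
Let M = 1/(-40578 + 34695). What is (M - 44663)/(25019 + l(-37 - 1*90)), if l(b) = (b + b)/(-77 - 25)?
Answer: -2233395655/1251212128 ≈ -1.7850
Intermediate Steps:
l(b) = -b/51 (l(b) = (2*b)/(-102) = (2*b)*(-1/102) = -b/51)
M = -1/5883 (M = 1/(-5883) = -1/5883 ≈ -0.00016998)
(M - 44663)/(25019 + l(-37 - 1*90)) = (-1/5883 - 44663)/(25019 - (-37 - 1*90)/51) = -262752430/(5883*(25019 - (-37 - 90)/51)) = -262752430/(5883*(25019 - 1/51*(-127))) = -262752430/(5883*(25019 + 127/51)) = -262752430/(5883*1276096/51) = -262752430/5883*51/1276096 = -2233395655/1251212128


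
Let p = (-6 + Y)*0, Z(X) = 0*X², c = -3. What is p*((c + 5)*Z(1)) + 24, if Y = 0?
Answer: 24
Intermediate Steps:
Z(X) = 0
p = 0 (p = (-6 + 0)*0 = -6*0 = 0)
p*((c + 5)*Z(1)) + 24 = 0*((-3 + 5)*0) + 24 = 0*(2*0) + 24 = 0*0 + 24 = 0 + 24 = 24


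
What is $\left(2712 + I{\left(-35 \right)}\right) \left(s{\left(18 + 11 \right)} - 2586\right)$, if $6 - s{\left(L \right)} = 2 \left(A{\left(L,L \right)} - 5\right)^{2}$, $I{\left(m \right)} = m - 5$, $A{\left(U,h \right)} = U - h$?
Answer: $-7027360$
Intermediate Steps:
$I{\left(m \right)} = -5 + m$ ($I{\left(m \right)} = m - 5 = -5 + m$)
$s{\left(L \right)} = -44$ ($s{\left(L \right)} = 6 - 2 \left(\left(L - L\right) - 5\right)^{2} = 6 - 2 \left(0 - 5\right)^{2} = 6 - 2 \left(-5\right)^{2} = 6 - 2 \cdot 25 = 6 - 50 = -44$)
$\left(2712 + I{\left(-35 \right)}\right) \left(s{\left(18 + 11 \right)} - 2586\right) = \left(2712 - 40\right) \left(-44 - 2586\right) = \left(2712 - 40\right) \left(-2630\right) = 2672 \left(-2630\right) = -7027360$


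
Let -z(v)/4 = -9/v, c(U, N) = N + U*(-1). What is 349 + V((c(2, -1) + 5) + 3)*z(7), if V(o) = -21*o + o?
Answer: -1157/7 ≈ -165.29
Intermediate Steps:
c(U, N) = N - U
z(v) = 36/v (z(v) = -(-36)/v = 36/v)
V(o) = -20*o
349 + V((c(2, -1) + 5) + 3)*z(7) = 349 + (-20*(((-1 - 1*2) + 5) + 3))*(36/7) = 349 + (-20*(((-1 - 2) + 5) + 3))*(36*(1/7)) = 349 - 20*((-3 + 5) + 3)*(36/7) = 349 - 20*(2 + 3)*(36/7) = 349 - 20*5*(36/7) = 349 - 100*36/7 = 349 - 3600/7 = -1157/7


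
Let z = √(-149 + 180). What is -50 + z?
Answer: -50 + √31 ≈ -44.432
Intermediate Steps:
z = √31 ≈ 5.5678
-50 + z = -50 + √31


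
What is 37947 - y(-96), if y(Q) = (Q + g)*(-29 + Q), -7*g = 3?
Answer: 181254/7 ≈ 25893.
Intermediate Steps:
g = -3/7 (g = -1/7*3 = -3/7 ≈ -0.42857)
y(Q) = (-29 + Q)*(-3/7 + Q) (y(Q) = (Q - 3/7)*(-29 + Q) = (-3/7 + Q)*(-29 + Q) = (-29 + Q)*(-3/7 + Q))
37947 - y(-96) = 37947 - (87/7 + (-96)**2 - 206/7*(-96)) = 37947 - (87/7 + 9216 + 19776/7) = 37947 - 1*84375/7 = 37947 - 84375/7 = 181254/7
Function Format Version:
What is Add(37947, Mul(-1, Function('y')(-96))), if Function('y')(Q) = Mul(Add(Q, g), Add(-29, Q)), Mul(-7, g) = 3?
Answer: Rational(181254, 7) ≈ 25893.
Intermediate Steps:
g = Rational(-3, 7) (g = Mul(Rational(-1, 7), 3) = Rational(-3, 7) ≈ -0.42857)
Function('y')(Q) = Mul(Add(-29, Q), Add(Rational(-3, 7), Q)) (Function('y')(Q) = Mul(Add(Q, Rational(-3, 7)), Add(-29, Q)) = Mul(Add(Rational(-3, 7), Q), Add(-29, Q)) = Mul(Add(-29, Q), Add(Rational(-3, 7), Q)))
Add(37947, Mul(-1, Function('y')(-96))) = Add(37947, Mul(-1, Add(Rational(87, 7), Pow(-96, 2), Mul(Rational(-206, 7), -96)))) = Add(37947, Mul(-1, Add(Rational(87, 7), 9216, Rational(19776, 7)))) = Add(37947, Mul(-1, Rational(84375, 7))) = Add(37947, Rational(-84375, 7)) = Rational(181254, 7)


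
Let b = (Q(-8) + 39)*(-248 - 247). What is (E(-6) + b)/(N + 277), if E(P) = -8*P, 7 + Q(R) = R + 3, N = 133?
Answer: -13317/410 ≈ -32.480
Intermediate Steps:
Q(R) = -4 + R (Q(R) = -7 + (R + 3) = -7 + (3 + R) = -4 + R)
b = -13365 (b = ((-4 - 8) + 39)*(-248 - 247) = (-12 + 39)*(-495) = 27*(-495) = -13365)
(E(-6) + b)/(N + 277) = (-8*(-6) - 13365)/(133 + 277) = (48 - 13365)/410 = -13317*1/410 = -13317/410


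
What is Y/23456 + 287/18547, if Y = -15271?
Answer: -276499365/435038432 ≈ -0.63557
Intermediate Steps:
Y/23456 + 287/18547 = -15271/23456 + 287/18547 = -276499365/435038432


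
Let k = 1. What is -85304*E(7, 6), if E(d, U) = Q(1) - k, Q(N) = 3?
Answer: -170608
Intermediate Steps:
E(d, U) = 2 (E(d, U) = 3 - 1*1 = 3 - 1 = 2)
-85304*E(7, 6) = -85304*2 = -170608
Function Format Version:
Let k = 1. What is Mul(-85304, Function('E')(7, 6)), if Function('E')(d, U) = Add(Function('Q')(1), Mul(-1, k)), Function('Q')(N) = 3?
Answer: -170608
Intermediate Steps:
Function('E')(d, U) = 2 (Function('E')(d, U) = Add(3, Mul(-1, 1)) = Add(3, -1) = 2)
Mul(-85304, Function('E')(7, 6)) = Mul(-85304, 2) = -170608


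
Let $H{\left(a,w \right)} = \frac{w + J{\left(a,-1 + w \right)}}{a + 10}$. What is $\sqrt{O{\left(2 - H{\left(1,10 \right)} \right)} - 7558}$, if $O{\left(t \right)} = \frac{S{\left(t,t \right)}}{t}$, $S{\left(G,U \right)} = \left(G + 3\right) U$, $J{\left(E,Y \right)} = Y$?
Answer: $\frac{i \sqrt{914122}}{11} \approx 86.918 i$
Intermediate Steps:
$H{\left(a,w \right)} = \frac{-1 + 2 w}{10 + a}$ ($H{\left(a,w \right)} = \frac{w + \left(-1 + w\right)}{a + 10} = \frac{-1 + 2 w}{10 + a}$)
$S{\left(G,U \right)} = U \left(3 + G\right)$ ($S{\left(G,U \right)} = \left(3 + G\right) U = U \left(3 + G\right)$)
$O{\left(t \right)} = 3 + t$ ($O{\left(t \right)} = \frac{t \left(3 + t\right)}{t} = 3 + t$)
$\sqrt{O{\left(2 - H{\left(1,10 \right)} \right)} - 7558} = \sqrt{\left(3 + \left(2 - \frac{-1 + 2 \cdot 10}{10 + 1}\right)\right) - 7558} = \sqrt{\left(3 + \left(2 - \frac{-1 + 20}{11}\right)\right) - 7558} = \sqrt{\left(3 + \left(2 - \frac{1}{11} \cdot 19\right)\right) - 7558} = \sqrt{\left(3 + \left(2 - \frac{19}{11}\right)\right) - 7558} = \sqrt{\left(3 + \frac{3}{11}\right) - 7558} = \sqrt{\frac{36}{11} - 7558} = \sqrt{- \frac{83102}{11}} = \frac{i \sqrt{914122}}{11}$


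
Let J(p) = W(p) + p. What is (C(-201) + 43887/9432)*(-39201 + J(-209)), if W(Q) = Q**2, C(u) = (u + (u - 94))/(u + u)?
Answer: 1765413579/70216 ≈ 25143.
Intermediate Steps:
C(u) = (-94 + 2*u)/(2*u) (C(u) = (u + (-94 + u))/((2*u)) = (-94 + 2*u)*(1/(2*u)) = (-94 + 2*u)/(2*u))
J(p) = p + p**2 (J(p) = p**2 + p = p + p**2)
(C(-201) + 43887/9432)*(-39201 + J(-209)) = ((-47 - 201)/(-201) + 43887/9432)*(-39201 - 209*(1 - 209)) = (-1/201*(-248) + 43887*(1/9432))*(-39201 - 209*(-208)) = (248/201 + 14629/3144)*(-39201 + 43472) = (413349/70216)*4271 = 1765413579/70216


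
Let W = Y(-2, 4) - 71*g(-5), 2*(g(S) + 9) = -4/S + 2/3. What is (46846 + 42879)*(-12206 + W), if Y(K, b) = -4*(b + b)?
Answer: -3136175870/3 ≈ -1.0454e+9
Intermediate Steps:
Y(K, b) = -8*b
g(S) = -26/3 - 2/S (g(S) = -9 + (-4/S + 2/3)/2 = -9 + (-4/S + 2*(⅓))/2 = -9 + (-4/S + ⅔)/2 = -9 + (⅔ - 4/S)/2 = -9 + (⅓ - 2/S) = -26/3 - 2/S)
W = 8324/15 (W = -8*4 - 71*(-26/3 - 2/(-5)) = -32 - 71*(-26/3 - 2*(-⅕)) = -32 - 71*(-26/3 + ⅖) = -32 - 71*(-124/15) = -32 + 8804/15 = 8324/15 ≈ 554.93)
(46846 + 42879)*(-12206 + W) = (46846 + 42879)*(-12206 + 8324/15) = 89725*(-174766/15) = -3136175870/3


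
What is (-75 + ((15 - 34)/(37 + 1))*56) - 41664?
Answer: -41767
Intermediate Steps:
(-75 + ((15 - 34)/(37 + 1))*56) - 41664 = (-75 - 19/38*56) - 41664 = (-75 - 19*1/38*56) - 41664 = (-75 - ½*56) - 41664 = (-75 - 28) - 41664 = -103 - 41664 = -41767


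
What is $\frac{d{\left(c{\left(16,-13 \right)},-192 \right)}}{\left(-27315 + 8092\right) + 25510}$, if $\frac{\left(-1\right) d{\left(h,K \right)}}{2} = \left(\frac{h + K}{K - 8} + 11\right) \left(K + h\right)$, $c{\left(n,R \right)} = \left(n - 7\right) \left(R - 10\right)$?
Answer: $\frac{1037001}{628700} \approx 1.6494$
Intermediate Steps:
$c{\left(n,R \right)} = \left(-10 + R\right) \left(-7 + n\right)$ ($c{\left(n,R \right)} = \left(-7 + n\right) \left(-10 + R\right) = \left(-10 + R\right) \left(-7 + n\right)$)
$d{\left(h,K \right)} = - 2 \left(11 + \frac{K + h}{-8 + K}\right) \left(K + h\right)$ ($d{\left(h,K \right)} = - 2 \left(\frac{h + K}{K - 8} + 11\right) \left(K + h\right) = - 2 \left(\frac{K + h}{-8 + K} + 11\right) \left(K + h\right) = - 2 \left(11 + \frac{K + h}{-8 + K}\right) \left(K + h\right)$)
$\frac{d{\left(c{\left(16,-13 \right)},-192 \right)}}{\left(-27315 + 8092\right) + 25510} = \frac{2 \frac{1}{-8 - 192} \left(- \left(70 - 160 - -91 - 208\right)^{2} - 12 \left(-192\right)^{2} + 88 \left(-192\right) + 88 \left(70 - 160 - -91 - 208\right) - - 2496 \left(70 - 160 - -91 - 208\right)\right)}{\left(-27315 + 8092\right) + 25510} = \frac{2 \frac{1}{-200} \left(- \left(70 - 160 + 91 - 208\right)^{2} - 442368 - 16896 + 88 \left(70 - 160 + 91 - 208\right) - - 2496 \left(70 - 160 + 91 - 208\right)\right)}{-19223 + 25510} = \frac{2 \left(- \frac{1}{200}\right) \left(- \left(-207\right)^{2} - 442368 - 16896 + 88 \left(-207\right) - \left(-2496\right) \left(-207\right)\right)}{6287} = 2 \left(- \frac{1}{200}\right) \left(\left(-1\right) 42849 - 442368 - 16896 - 18216 - 516672\right) \frac{1}{6287} = 2 \left(- \frac{1}{200}\right) \left(-42849 - 442368 - 16896 - 18216 - 516672\right) \frac{1}{6287} = 2 \left(- \frac{1}{200}\right) \left(-1037001\right) \frac{1}{6287} = \frac{1037001}{100} \cdot \frac{1}{6287} = \frac{1037001}{628700}$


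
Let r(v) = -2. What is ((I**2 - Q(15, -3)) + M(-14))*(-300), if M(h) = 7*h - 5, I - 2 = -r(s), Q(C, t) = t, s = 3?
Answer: 25200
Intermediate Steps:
I = 4 (I = 2 - 1*(-2) = 2 + 2 = 4)
M(h) = -5 + 7*h
((I**2 - Q(15, -3)) + M(-14))*(-300) = ((4**2 - 1*(-3)) + (-5 + 7*(-14)))*(-300) = ((16 + 3) + (-5 - 98))*(-300) = (19 - 103)*(-300) = -84*(-300) = 25200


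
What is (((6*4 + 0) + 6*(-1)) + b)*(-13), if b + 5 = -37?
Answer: 312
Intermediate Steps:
b = -42 (b = -5 - 37 = -42)
(((6*4 + 0) + 6*(-1)) + b)*(-13) = (((6*4 + 0) + 6*(-1)) - 42)*(-13) = (((24 + 0) - 6) - 42)*(-13) = ((24 - 6) - 42)*(-13) = (18 - 42)*(-13) = -24*(-13) = 312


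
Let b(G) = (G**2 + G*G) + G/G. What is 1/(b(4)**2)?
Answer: 1/1089 ≈ 0.00091827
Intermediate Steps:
b(G) = 1 + 2*G**2 (b(G) = (G**2 + G**2) + 1 = 2*G**2 + 1 = 1 + 2*G**2)
1/(b(4)**2) = 1/((1 + 2*4**2)**2) = 1/((1 + 2*16)**2) = 1/((1 + 32)**2) = 1/(33**2) = 1/1089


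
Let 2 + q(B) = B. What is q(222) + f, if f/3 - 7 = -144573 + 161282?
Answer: 50368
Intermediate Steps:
q(B) = -2 + B
f = 50148 (f = 21 + 3*(-144573 + 161282) = 21 + 3*16709 = 21 + 50127 = 50148)
q(222) + f = (-2 + 222) + 50148 = 220 + 50148 = 50368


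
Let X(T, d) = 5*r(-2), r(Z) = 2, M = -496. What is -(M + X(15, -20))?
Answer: 486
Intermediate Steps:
X(T, d) = 10 (X(T, d) = 5*2 = 10)
-(M + X(15, -20)) = -(-496 + 10) = -1*(-486) = 486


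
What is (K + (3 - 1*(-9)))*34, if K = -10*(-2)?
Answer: 1088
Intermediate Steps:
K = 20
(K + (3 - 1*(-9)))*34 = (20 + (3 - 1*(-9)))*34 = (20 + (3 + 9))*34 = (20 + 12)*34 = 32*34 = 1088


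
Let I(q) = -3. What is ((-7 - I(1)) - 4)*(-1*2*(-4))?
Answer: -64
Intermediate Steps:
((-7 - I(1)) - 4)*(-1*2*(-4)) = ((-7 - 1*(-3)) - 4)*(-1*2*(-4)) = ((-7 + 3) - 4)*(-2*(-4)) = (-4 - 4)*8 = -8*8 = -64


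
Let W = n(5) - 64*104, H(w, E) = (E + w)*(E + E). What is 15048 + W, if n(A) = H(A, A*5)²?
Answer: 2258392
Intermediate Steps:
H(w, E) = 2*E*(E + w) (H(w, E) = (E + w)*(2*E) = 2*E*(E + w))
n(A) = 3600*A⁴ (n(A) = (2*(A*5)*(A*5 + A))² = (2*(5*A)*(5*A + A))² = (2*(5*A)*(6*A))² = (60*A²)² = 3600*A⁴)
W = 2243344 (W = 3600*5⁴ - 64*104 = 3600*625 - 6656 = 2250000 - 6656 = 2243344)
15048 + W = 15048 + 2243344 = 2258392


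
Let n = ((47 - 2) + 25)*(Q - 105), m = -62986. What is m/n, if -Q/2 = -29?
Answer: 4499/235 ≈ 19.145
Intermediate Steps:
Q = 58 (Q = -2*(-29) = 58)
n = -3290 (n = ((47 - 2) + 25)*(58 - 105) = (45 + 25)*(-47) = 70*(-47) = -3290)
m/n = -62986/(-3290) = -62986*(-1/3290) = 4499/235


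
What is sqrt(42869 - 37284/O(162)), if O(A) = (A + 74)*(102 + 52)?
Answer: sqrt(3538982580518)/9086 ≈ 207.05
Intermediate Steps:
O(A) = 11396 + 154*A (O(A) = (74 + A)*154 = 11396 + 154*A)
sqrt(42869 - 37284/O(162)) = sqrt(42869 - 37284/(11396 + 154*162)) = sqrt(42869 - 37284/(11396 + 24948)) = sqrt(42869 - 37284/36344) = sqrt(42869 - 37284*1/36344) = sqrt(42869 - 9321/9086) = sqrt(389498413/9086) = sqrt(3538982580518)/9086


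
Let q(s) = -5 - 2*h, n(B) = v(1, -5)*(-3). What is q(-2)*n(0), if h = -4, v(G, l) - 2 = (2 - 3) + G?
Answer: -18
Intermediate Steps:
v(G, l) = 1 + G (v(G, l) = 2 + ((2 - 3) + G) = 2 + (-1 + G) = 1 + G)
n(B) = -6 (n(B) = (1 + 1)*(-3) = 2*(-3) = -6)
q(s) = 3 (q(s) = -5 - 2*(-4) = -5 + 8 = 3)
q(-2)*n(0) = 3*(-6) = -18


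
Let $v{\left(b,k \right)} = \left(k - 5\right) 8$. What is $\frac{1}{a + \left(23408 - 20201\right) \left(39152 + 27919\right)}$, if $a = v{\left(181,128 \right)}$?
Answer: $\frac{1}{215097681} \approx 4.6491 \cdot 10^{-9}$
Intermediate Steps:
$v{\left(b,k \right)} = -40 + 8 k$ ($v{\left(b,k \right)} = \left(-5 + k\right) 8 = -40 + 8 k$)
$a = 984$ ($a = -40 + 8 \cdot 128 = -40 + 1024 = 984$)
$\frac{1}{a + \left(23408 - 20201\right) \left(39152 + 27919\right)} = \frac{1}{984 + \left(23408 - 20201\right) \left(39152 + 27919\right)} = \frac{1}{984 + 3207 \cdot 67071} = \frac{1}{984 + 215096697} = \frac{1}{215097681}$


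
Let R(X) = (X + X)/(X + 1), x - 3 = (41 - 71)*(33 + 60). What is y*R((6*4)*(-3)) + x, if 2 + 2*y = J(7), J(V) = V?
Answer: -197517/71 ≈ -2781.9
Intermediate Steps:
x = -2787 (x = 3 + (41 - 71)*(33 + 60) = 3 - 30*93 = 3 - 2790 = -2787)
R(X) = 2*X/(1 + X) (R(X) = (2*X)/(1 + X) = 2*X/(1 + X))
y = 5/2 (y = -1 + (1/2)*7 = -1 + 7/2 = 5/2 ≈ 2.5000)
y*R((6*4)*(-3)) + x = 5*(2*((6*4)*(-3))/(1 + (6*4)*(-3)))/2 - 2787 = 5*(2*(24*(-3))/(1 + 24*(-3)))/2 - 2787 = 5*(2*(-72)/(1 - 72))/2 - 2787 = 5*(2*(-72)/(-71))/2 - 2787 = 5*(2*(-72)*(-1/71))/2 - 2787 = (5/2)*(144/71) - 2787 = 360/71 - 2787 = -197517/71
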